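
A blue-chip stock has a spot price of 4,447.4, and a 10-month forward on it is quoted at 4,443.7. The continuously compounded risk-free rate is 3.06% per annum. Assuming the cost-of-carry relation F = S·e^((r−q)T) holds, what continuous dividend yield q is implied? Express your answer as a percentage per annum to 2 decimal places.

From F = S·e^((r−q)T): (r − q) = ln(F/S)/T
ln(4443.7/4447.4) = ln(0.999168) = -0.000832
(r − q) = -0.000832 / (10/12) = -0.000998
q = r − ln(F/S)/T = 0.0306 + 0.000998 = 0.031598
q = 3.16%

3.16%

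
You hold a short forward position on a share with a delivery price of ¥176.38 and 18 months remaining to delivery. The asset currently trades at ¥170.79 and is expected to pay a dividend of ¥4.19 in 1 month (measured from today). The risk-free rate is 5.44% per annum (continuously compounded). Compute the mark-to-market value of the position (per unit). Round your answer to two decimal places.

-¥4.06

PV(remaining dividends) I = 4.19·e^(−0.0544·1/12) = 4.1710
Current forward F = (S − I)·e^(rT) = (170.79 − 4.1710)·e^(0.0544·18/12) = 166.6190 × 1.085022 = 180.7853
Value (long) = (F − K)·e^(−rT) = (180.7853 − 176.38) × 0.921641 = 4.0601
Short position value = −(long value) = -¥4.06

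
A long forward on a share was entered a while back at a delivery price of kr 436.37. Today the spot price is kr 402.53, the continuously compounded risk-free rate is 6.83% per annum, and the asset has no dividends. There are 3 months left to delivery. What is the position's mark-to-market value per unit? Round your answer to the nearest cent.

-kr 26.45

Current fair forward for the remaining 3 months: F = S·e^(r·T), r = 0.0683
F = 402.53 · e^(0.0683 × 3/12) = 402.53 × 1.017222 = 409.4624
Value of long forward = (F − K)·e^(−rT) = (409.4624 − 436.37) · e^(−0.0683·3/12)
= -26.9076 × 0.983070 = -26.45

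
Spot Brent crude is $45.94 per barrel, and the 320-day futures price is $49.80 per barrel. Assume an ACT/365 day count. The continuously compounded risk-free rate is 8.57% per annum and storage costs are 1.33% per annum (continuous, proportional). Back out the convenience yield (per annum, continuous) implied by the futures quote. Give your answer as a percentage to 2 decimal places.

0.70%

F = S·e^((r+u−y)T) ⇒ (r+u−y) = ln(F/S)/T
ln(49.80/45.94) = 0.080679; /T ⇒ 0.092024
y = r + u − ln(F/S)/T = 0.0857 + 0.0133 − 0.092024 = 0.006976
y = 0.70%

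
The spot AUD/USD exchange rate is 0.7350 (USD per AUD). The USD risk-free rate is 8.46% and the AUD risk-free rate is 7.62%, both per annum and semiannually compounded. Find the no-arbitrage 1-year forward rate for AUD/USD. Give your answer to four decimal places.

0.7410

By covered interest parity, F = S · (1+r_USD/2)^(2T) / (1+r_AUD/2)^(2T)
= 0.7350 × 1.086389 / 1.077652 = 0.7350 × 1.008107
F = 0.7410 USD per AUD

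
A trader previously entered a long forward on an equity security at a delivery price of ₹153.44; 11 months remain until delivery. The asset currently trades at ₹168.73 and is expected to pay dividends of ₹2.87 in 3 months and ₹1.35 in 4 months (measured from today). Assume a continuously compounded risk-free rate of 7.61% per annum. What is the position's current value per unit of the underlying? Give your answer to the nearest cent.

PV(remaining dividends) I = 2.87·e^(−0.0761·3/12) + 1.35·e^(−0.0761·4/12) = 4.1321
Current forward F = (S − I)·e^(rT) = (168.73 − 4.1321)·e^(0.0761·11/12) = 164.5979 × 1.072249 = 176.4899
Value (long) = (F − K)·e^(−rT) = (176.4899 − 153.44) × 0.932619 = 21.4968
Value = ₹21.50

₹21.50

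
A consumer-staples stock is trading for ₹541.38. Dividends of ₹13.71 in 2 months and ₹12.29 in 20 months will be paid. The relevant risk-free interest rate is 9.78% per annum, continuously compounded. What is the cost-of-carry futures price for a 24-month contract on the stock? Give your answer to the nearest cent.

PV(dividends) I = 13.71·e^(−0.0978·2/12) + 12.29·e^(−0.0978·20/12)
I = 13.4883 + 10.4415 = 23.9298
F = (S − I)·e^(rT) = (541.38 − 23.9298) · e^(0.0978·24/12)
= 517.4502 · e^0.195600 = 517.4502 × 1.216040 = ₹629.24

₹629.24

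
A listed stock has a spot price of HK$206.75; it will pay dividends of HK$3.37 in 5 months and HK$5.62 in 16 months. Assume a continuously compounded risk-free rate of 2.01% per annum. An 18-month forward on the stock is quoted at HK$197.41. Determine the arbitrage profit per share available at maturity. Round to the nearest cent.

HK$6.59 per share

PV(dividends) I = 3.37·e^(−0.0201·5/12) + 5.62·e^(−0.0201·16/12) = 8.8133
Fair forward F* = (S − I)·e^(rT) = (206.75 − 8.8133)·e^0.030150 = 197.9367 × 1.030609 = 203.9953
Market HK$197.41 < fair 203.9953: forward underpriced → reverse cash-and-carry (short the stock, invest proceeds at r, pay the dividends, go long the forward).
Profit at T = |F_mkt − F*| = |197.41 − 203.9953| = HK$6.59 per share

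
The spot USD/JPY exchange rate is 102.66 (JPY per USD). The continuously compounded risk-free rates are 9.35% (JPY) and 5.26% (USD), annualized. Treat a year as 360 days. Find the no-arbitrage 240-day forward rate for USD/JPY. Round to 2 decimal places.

F = S·e^((r_JPY − r_USD)T) = 102.66 · e^((0.0935 − 0.0526) × 240/360)
= 102.66 · e^0.027267 = 102.66 × 1.027642
F = 105.50 JPY per USD

105.50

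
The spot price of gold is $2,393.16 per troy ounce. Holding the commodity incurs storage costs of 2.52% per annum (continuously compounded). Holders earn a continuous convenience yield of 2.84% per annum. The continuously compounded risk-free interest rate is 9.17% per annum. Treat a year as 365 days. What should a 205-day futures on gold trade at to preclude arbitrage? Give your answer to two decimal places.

Net carry = r + u − y = 0.0917 + 0.0252 − 0.0284 = 0.0885
F = S·e^((r+u−y)T) = 2393.16 · e^(0.0885 × 205/365) = 2393.16 · e^0.04970548
= 2393.16 × 1.05096152 = $2,515.12 per troy ounce

$2,515.12 per troy ounce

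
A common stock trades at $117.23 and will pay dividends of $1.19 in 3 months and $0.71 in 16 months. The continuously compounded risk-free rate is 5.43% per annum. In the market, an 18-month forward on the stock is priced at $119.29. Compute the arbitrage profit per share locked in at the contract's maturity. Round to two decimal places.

$5.90 per share

PV(dividends) I = 1.19·e^(−0.0543·3/12) + 0.71·e^(−0.0543·16/12) = 1.8344
Fair forward F* = (S − I)·e^(rT) = (117.23 − 1.8344)·e^0.081450 = 115.3956 × 1.084859 = 125.1880
Market $119.29 < fair 125.1880: forward underpriced → reverse cash-and-carry (short the stock, invest proceeds at r, pay the dividends, go long the forward).
Profit at T = |F_mkt − F*| = |119.29 − 125.1880| = $5.90 per share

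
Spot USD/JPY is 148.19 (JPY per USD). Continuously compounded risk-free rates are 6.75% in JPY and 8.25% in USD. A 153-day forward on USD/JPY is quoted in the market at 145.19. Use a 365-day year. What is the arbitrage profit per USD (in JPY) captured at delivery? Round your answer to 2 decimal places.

2.07 per USD (in JPY)

Fair forward: F* = S·e^(carry·T), with carry = (r_JPY − r_USD) = 0.0675 − 0.0825 = -0.0150
F* = 148.19 · e^(-0.0150 × 153/365) = 148.19 · e^-0.006288 = 148.19 × 0.993732 = 147.2611
Market 145.19 < fair 147.2611: forward underpriced → reverse cash-and-carry (short spot, go long the forward).
At maturity, profit = |F_mkt − F*| = |145.19 − 147.2611| = 2.07 per USD (in JPY)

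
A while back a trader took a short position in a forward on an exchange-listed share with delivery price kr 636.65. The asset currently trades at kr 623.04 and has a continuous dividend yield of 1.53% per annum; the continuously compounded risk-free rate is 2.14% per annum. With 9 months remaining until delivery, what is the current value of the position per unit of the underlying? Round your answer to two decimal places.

Current fair forward for the remaining 9 months: F = S·e^((r − q)·T), (r − q) = 0.0214 − 0.0153 = 0.0061
F = 623.04 · e^(0.0061 × 9/12) = 623.04 × 1.004585 = 625.8966
Value of long forward = (F − K)·e^(−rT) = (625.8966 − 636.65) · e^(−0.0214·9/12)
= -10.7534 × 0.984078 = -10.58
Short position value = −(long value) = kr 10.58

kr 10.58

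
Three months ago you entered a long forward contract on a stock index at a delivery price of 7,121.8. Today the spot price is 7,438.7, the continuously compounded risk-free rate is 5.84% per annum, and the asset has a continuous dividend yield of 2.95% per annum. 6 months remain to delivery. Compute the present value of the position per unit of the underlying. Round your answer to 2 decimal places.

412.93

Current fair forward for the remaining 6 months: F = S·e^((r − q)·T), (r − q) = 0.0584 − 0.0295 = 0.0289
F = 7438.7 · e^(0.0289 × 6/12) = 7438.7 × 1.01455491 = 7546.9696
Value of long forward = (F − K)·e^(−rT) = (7546.9696 − 7121.8) · e^(−0.0584·6/12)
= 425.1696 × 0.97122220 = 412.93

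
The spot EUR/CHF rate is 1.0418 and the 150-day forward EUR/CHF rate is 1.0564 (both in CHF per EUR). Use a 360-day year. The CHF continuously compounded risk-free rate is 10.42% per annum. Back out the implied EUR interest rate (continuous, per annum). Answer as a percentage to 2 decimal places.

7.08%

F = S·e^((r_CHF − r_EUR)T) ⇒ r_EUR = r_CHF − ln(F/S)/T
ln(1.0564/1.0418) = 0.013917; /(150/360) = 0.033401
r_EUR = 0.1042 − 0.033401 = 0.070799
r_EUR = 7.08%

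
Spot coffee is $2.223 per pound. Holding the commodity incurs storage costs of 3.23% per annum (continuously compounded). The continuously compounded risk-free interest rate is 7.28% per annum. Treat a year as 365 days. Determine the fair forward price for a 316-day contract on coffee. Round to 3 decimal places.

Net carry = r + u − y = 0.0728 + 0.0323 − 0.0000 = 0.1051
F = S·e^((r+u−y)T) = 2.223 · e^(0.1051 × 316/365) = 2.223 · e^0.090991
= 2.223 × 1.095259 = $2.435 per pound

$2.435 per pound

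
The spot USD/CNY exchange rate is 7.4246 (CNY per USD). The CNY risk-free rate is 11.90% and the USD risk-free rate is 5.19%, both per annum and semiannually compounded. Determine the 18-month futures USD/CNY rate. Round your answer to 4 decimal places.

8.1771

By covered interest parity, F = S · (1+r_CNY/2)^(2T) / (1+r_USD/2)^(2T)
= 7.4246 × 1.189331 / 1.079888 = 7.4246 × 1.101347
F = 8.1771 CNY per USD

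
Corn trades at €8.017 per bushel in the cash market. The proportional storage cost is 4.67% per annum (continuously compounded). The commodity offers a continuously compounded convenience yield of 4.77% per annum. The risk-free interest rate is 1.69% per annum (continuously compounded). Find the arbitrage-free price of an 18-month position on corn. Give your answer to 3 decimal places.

€8.211 per bushel

Net carry = r + u − y = 0.0169 + 0.0467 − 0.0477 = 0.0159
F = S·e^((r+u−y)T) = 8.017 · e^(0.0159 × 18/12) = 8.017 · e^0.023850
= 8.017 × 1.024137 = €8.211 per bushel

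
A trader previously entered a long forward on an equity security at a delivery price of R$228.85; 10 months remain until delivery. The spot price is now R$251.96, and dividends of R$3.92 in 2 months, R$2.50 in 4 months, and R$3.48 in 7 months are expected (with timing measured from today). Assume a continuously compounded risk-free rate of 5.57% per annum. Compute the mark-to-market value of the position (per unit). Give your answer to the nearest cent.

R$23.78

PV(remaining dividends) I = 3.92·e^(−0.0557·2/12) + 2.50·e^(−0.0557·4/12) + 3.48·e^(−0.0557·7/12) = 9.7065
Current forward F = (S − I)·e^(rT) = (251.96 − 9.7065)·e^(0.0557·10/12) = 242.2535 × 1.047511 = 253.7632
Value (long) = (F − K)·e^(−rT) = (253.7632 − 228.85) × 0.954644 = 23.7832
Value = R$23.78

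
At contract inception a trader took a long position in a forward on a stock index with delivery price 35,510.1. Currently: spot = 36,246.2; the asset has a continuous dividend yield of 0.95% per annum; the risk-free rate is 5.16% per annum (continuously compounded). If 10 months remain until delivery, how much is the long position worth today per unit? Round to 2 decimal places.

1944.85

Current fair forward for the remaining 10 months: F = S·e^((r − q)·T), (r − q) = 0.0516 − 0.0095 = 0.0421
F = 36246.2 · e^(0.0421 × 10/12) = 36246.2 × 1.03570601 = 37540.4072
Value of long forward = (F − K)·e^(−rT) = (37540.4072 − 35510.1) · e^(−0.0516·10/12)
= 2030.3072 × 0.95791139 = 1944.85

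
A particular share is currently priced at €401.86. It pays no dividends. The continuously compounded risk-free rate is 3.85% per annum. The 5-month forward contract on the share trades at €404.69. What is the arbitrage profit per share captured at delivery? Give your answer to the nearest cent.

€3.67 per share

Fair forward: F* = S·e^(carry·T), with carry = r = 0.0385
F* = 401.86 · e^(0.0385 × 5/12) = 401.86 · e^0.016042 = 401.86 × 1.016171 = €408.3585
Market €404.69 < fair €408.3585: forward underpriced → reverse cash-and-carry (short spot, go long the forward).
At maturity, profit = |F_mkt − F*| = |404.69 − 408.3585| = €3.67 per share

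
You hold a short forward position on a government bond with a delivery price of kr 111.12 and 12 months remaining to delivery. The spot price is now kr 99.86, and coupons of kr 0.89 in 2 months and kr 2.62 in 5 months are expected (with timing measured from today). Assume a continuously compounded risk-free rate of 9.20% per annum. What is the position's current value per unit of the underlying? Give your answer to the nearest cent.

PV(remaining coupons) I = 0.89·e^(−0.0920·2/12) + 2.62·e^(−0.0920·5/12) = 3.3979
Current forward F = (S − I)·e^(rT) = (99.86 − 3.3979)·e^(0.0920·12/12) = 96.4621 × 1.096365 = 105.7577
Value (long) = (F − K)·e^(−rT) = (105.7577 − 111.12) × 0.912105 = -4.8910
Short position value = −(long value) = kr 4.89

kr 4.89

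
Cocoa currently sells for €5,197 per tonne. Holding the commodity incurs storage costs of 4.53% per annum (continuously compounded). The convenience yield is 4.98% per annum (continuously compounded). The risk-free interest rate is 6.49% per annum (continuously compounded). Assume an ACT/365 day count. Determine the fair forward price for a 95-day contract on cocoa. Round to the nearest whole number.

€5,279 per tonne

Net carry = r + u − y = 0.0649 + 0.0453 − 0.0498 = 0.0604
F = S·e^((r+u−y)T) = 5197 · e^(0.0604 × 95/365) = 5197 · e^0.015721
= 5197 × 1.015845 = €5,279 per tonne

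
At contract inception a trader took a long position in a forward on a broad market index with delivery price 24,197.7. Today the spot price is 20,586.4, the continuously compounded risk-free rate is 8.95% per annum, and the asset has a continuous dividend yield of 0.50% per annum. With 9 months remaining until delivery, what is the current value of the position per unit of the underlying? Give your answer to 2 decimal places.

-2117.40

Current fair forward for the remaining 9 months: F = S·e^((r − q)·T), (r − q) = 0.0895 − 0.0050 = 0.0845
F = 20586.4 · e^(0.0845 × 9/12) = 20586.4 × 1.06542630 = 21933.2920
Value of long forward = (F − K)·e^(−rT) = (21933.2920 − 24197.7) · e^(−0.0895·9/12)
= -2264.4080 × 0.93507831 = -2117.40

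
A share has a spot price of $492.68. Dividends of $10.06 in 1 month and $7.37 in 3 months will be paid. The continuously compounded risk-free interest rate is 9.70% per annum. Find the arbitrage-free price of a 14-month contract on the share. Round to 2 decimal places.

$532.48

PV(dividends) I = 10.06·e^(−0.0970·1/12) + 7.37·e^(−0.0970·3/12)
I = 9.9790 + 7.1934 = 17.1724
F = (S − I)·e^(rT) = (492.68 − 17.1724) · e^(0.0970·14/12)
= 475.5076 · e^0.113167 = 475.5076 × 1.119819 = $532.48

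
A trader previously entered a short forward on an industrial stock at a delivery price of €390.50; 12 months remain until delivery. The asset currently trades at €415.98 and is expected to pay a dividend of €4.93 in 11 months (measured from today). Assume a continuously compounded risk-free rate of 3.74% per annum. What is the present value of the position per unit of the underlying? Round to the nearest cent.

PV(remaining dividends) I = 4.93·e^(−0.0374·11/12) = 4.7638
Current forward F = (S − I)·e^(rT) = (415.98 − 4.7638)·e^(0.0374·12/12) = 411.2162 × 1.038108 = 426.8868
Value (long) = (F − K)·e^(−rT) = (426.8868 − 390.50) × 0.963291 = 35.0511
Short position value = −(long value) = -€35.05

-€35.05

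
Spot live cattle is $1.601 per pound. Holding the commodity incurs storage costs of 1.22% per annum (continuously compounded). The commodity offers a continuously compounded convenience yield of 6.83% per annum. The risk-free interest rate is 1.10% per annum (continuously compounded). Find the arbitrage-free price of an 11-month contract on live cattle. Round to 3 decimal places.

Net carry = r + u − y = 0.0110 + 0.0122 − 0.0683 = -0.0451
F = S·e^((r+u−y)T) = 1.601 · e^(-0.0451 × 11/12) = 1.601 · e^-0.041342
= 1.601 × 0.959501 = $1.536 per pound

$1.536 per pound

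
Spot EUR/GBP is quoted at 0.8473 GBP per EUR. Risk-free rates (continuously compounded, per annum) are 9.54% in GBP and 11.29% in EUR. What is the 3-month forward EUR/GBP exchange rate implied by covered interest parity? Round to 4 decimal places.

F = S·e^((r_GBP − r_EUR)T) = 0.8473 · e^((0.0954 − 0.1129) × 3/12)
= 0.8473 · e^-0.004375 = 0.8473 × 0.995635
F = 0.8436 GBP per EUR

0.8436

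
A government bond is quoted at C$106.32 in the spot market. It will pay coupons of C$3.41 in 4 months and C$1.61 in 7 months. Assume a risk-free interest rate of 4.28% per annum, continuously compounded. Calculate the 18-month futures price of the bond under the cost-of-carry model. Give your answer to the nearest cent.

PV(coupons) I = 3.41·e^(−0.0428·4/12) + 1.61·e^(−0.0428·7/12)
I = 3.3617 + 1.5703 = 4.9320
F = (S − I)·e^(rT) = (106.32 − 4.9320) · e^(0.0428·18/12)
= 101.3880 · e^0.064200 = 101.3880 × 1.066306 = C$108.11

C$108.11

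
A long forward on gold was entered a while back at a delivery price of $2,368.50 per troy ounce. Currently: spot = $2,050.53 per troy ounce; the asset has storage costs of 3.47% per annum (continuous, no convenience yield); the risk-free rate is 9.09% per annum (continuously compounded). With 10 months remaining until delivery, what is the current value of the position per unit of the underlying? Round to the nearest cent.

-$85.02 per troy ounce

Current fair forward for the remaining 10 months: F = S·e^((r + u)·T), (r + u) = 0.0909 + 0.0347 = 0.1256
F = 2050.53 · e^(0.1256 × 10/12) = 2050.53 × 1.11034044 = 2276.7864
Value of long forward = (F − K)·e^(−rT) = (2276.7864 − 2368.50) · e^(−0.0909·10/12)
= -91.7136 × 0.92704794 = -85.02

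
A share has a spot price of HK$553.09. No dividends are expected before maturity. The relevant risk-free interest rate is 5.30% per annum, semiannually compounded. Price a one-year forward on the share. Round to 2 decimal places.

F = S · (1+r/2)^(2T)
= 553.09 × 1.053702
F = HK$582.79

HK$582.79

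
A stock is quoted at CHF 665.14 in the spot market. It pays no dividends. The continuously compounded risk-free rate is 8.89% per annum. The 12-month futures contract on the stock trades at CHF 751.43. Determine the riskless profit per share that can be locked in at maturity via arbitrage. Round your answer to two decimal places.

Fair futures: F* = S·e^(carry·T), with carry = r = 0.0889
F* = 665.14 · e^(0.0889 × 12/12) = 665.14 · e^0.088900 = 665.14 × 1.092971 = CHF 726.9787
Market CHF 751.43 > fair CHF 726.9787: forward overpriced → cash-and-carry (buy spot, short the forward).
At maturity, profit = |F_mkt − F*| = |751.43 − 726.9787| = CHF 24.45 per share

CHF 24.45 per share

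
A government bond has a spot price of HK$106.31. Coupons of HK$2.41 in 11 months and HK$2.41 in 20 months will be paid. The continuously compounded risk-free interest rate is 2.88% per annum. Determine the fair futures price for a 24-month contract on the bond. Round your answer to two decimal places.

PV(coupons) I = 2.41·e^(−0.0288·11/12) + 2.41·e^(−0.0288·20/12)
I = 2.3472 + 2.2971 = 4.6443
F = (S − I)·e^(rT) = (106.31 − 4.6443) · e^(0.0288·24/12)
= 101.6657 · e^0.057600 = 101.6657 × 1.059291 = HK$107.69

HK$107.69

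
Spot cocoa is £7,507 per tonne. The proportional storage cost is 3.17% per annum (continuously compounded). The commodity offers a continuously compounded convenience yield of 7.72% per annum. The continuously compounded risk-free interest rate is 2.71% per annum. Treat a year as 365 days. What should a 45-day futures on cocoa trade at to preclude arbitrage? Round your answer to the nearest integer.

Net carry = r + u − y = 0.0271 + 0.0317 − 0.0772 = -0.0184
F = S·e^((r+u−y)T) = 7507 · e^(-0.0184 × 45/365) = 7507 · e^-0.002268
= 7507 × 0.997735 = £7,490 per tonne

£7,490 per tonne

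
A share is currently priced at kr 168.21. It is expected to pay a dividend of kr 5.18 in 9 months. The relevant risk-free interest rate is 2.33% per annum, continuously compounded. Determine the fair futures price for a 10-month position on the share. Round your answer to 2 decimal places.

PV(dividends) I = 5.18·e^(−0.0233·9/12)
I = 5.0903
F = (S − I)·e^(rT) = (168.21 − 5.0903) · e^(0.0233·10/12)
= 163.1197 · e^0.019417 = 163.1197 × 1.019607 = kr 166.32

kr 166.32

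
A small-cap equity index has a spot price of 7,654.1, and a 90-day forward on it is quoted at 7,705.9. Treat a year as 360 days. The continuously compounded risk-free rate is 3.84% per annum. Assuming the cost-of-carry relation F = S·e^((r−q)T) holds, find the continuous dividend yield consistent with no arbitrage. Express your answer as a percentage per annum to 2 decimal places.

From F = S·e^((r−q)T): (r − q) = ln(F/S)/T
ln(7705.9/7654.1) = ln(1.006768) = 0.006745
(r − q) = 0.006745 / (90/360) = 0.026980
q = r − ln(F/S)/T = 0.0384 − 0.026980 = 0.011420
q = 1.14%

1.14%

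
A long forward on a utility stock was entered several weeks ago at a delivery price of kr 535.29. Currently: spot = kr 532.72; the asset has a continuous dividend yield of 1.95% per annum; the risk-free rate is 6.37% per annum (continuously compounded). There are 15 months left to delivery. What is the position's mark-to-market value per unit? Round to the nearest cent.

Current fair forward for the remaining 15 months: F = S·e^((r − q)·T), (r − q) = 0.0637 − 0.0195 = 0.0442
F = 532.72 · e^(0.0442 × 15/12) = 532.72 × 1.056805 = 562.9812
Value of long forward = (F − K)·e^(−rT) = (562.9812 − 535.29) · e^(−0.0637·15/12)
= 27.6912 × 0.923463 = 25.57

kr 25.57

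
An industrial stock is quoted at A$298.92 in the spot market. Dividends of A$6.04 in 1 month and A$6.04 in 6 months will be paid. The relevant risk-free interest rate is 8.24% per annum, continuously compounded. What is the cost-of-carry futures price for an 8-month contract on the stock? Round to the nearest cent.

PV(dividends) I = 6.04·e^(−0.0824·1/12) + 6.04·e^(−0.0824·6/12)
I = 5.9987 + 5.7962 = 11.7949
F = (S − I)·e^(rT) = (298.92 − 11.7949) · e^(0.0824·8/12)
= 287.1251 · e^0.054933 = 287.1251 × 1.056470 = A$303.34

A$303.34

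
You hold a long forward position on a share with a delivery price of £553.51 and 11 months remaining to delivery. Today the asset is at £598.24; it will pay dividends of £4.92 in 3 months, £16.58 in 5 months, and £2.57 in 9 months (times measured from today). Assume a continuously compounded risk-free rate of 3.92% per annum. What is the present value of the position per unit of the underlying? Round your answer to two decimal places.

£40.59

PV(remaining dividends) I = 4.92·e^(−0.0392·3/12) + 16.58·e^(−0.0392·5/12) + 2.57·e^(−0.0392·9/12) = 23.6790
Current forward F = (S − I)·e^(rT) = (598.24 − 23.6790)·e^(0.0392·11/12) = 574.5610 × 1.036587 = 595.5825
Value (long) = (F − K)·e^(−rT) = (595.5825 − 553.51) × 0.964705 = 40.5876
Value = £40.59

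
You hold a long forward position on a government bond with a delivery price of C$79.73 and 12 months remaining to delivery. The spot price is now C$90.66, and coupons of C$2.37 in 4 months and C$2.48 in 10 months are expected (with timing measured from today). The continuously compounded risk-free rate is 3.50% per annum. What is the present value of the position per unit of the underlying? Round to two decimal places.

C$8.92

PV(remaining coupons) I = 2.37·e^(−0.0350·4/12) + 2.48·e^(−0.0350·10/12) = 4.7512
Current forward F = (S − I)·e^(rT) = (90.66 − 4.7512)·e^(0.0350·12/12) = 85.9088 × 1.035620 = 88.9689
Value (long) = (F − K)·e^(−rT) = (88.9689 − 79.73) × 0.965605 = 8.9211
Value = C$8.92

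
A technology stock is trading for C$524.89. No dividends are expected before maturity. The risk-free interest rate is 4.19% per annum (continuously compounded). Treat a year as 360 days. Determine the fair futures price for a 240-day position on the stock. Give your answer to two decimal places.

F = S·e^(rT) = 524.89 · e^(0.0419 × 240/360)
= 524.89 · e^0.027933 = 524.89 × 1.028327
F = C$539.76

C$539.76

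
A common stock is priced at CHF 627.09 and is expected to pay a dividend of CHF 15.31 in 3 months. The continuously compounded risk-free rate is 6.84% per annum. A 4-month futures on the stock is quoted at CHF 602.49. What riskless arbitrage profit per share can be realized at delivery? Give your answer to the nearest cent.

PV(dividends) I = 15.31·e^(−0.0684·3/12) = 15.0504
Fair futures F* = (S − I)·e^(rT) = (627.09 − 15.0504)·e^0.022800 = 612.0396 × 1.023062 = 626.1545
Market CHF 602.49 < fair 626.1545: forward underpriced → reverse cash-and-carry (short the stock, invest proceeds at r, pay the dividends, go long the forward).
Profit at T = |F_mkt − F*| = |602.49 − 626.1545| = CHF 23.66 per share

CHF 23.66 per share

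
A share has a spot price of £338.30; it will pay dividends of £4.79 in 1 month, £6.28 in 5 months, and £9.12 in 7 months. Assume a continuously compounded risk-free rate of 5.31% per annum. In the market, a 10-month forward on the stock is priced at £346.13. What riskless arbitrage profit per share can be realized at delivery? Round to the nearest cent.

£13.17 per share

PV(dividends) I = 4.79·e^(−0.0531·1/12) + 6.28·e^(−0.0531·5/12) + 9.12·e^(−0.0531·7/12) = 19.7533
Fair forward F* = (S − I)·e^(rT) = (338.30 − 19.7533)·e^0.044250 = 318.5467 × 1.045244 = 332.9590
Market £346.13 > fair 332.9590: forward overpriced → cash-and-carry (borrow at r, buy the stock and collect the dividends, short the forward).
Profit at T = |F_mkt − F*| = |346.13 − 332.9590| = £13.17 per share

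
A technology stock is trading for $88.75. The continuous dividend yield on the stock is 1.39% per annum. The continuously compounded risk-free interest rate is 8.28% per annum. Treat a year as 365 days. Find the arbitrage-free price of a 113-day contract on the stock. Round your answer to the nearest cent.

F = S·e^((r − q)T) = 88.75 · e^((0.0828 − 0.0139) × 113/365)
= 88.75 · e^0.021331 = 88.75 × 1.021560
F = $90.66

$90.66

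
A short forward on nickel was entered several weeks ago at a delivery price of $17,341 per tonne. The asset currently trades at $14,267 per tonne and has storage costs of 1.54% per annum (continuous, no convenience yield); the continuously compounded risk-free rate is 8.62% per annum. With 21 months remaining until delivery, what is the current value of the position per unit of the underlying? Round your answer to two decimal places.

$256.13 per tonne

Current fair forward for the remaining 21 months: F = S·e^((r + u)·T), (r + u) = 0.0862 + 0.0154 = 0.1016
F = 14267 · e^(0.1016 × 21/12) = 14267 × 1.19458638 = 17043.1639
Value of long forward = (F − K)·e^(−rT) = (17043.1639 − 17341) · e^(−0.0862·21/12)
= -297.8361 × 0.85997669 = -256.13
Short position value = −(long value) = $256.13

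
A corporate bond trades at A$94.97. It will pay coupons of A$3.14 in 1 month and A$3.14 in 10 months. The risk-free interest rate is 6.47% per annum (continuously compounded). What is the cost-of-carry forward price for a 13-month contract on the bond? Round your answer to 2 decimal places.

A$95.32

PV(coupons) I = 3.14·e^(−0.0647·1/12) + 3.14·e^(−0.0647·10/12)
I = 3.1231 + 2.9752 = 6.0983
F = (S − I)·e^(rT) = (94.97 − 6.0983) · e^(0.0647·13/12)
= 88.8717 · e^0.070092 = 88.8717 × 1.072607 = A$95.32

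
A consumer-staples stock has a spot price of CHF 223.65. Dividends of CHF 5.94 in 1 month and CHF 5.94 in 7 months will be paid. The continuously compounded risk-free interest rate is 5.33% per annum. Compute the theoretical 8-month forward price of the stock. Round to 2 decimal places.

PV(dividends) I = 5.94·e^(−0.0533·1/12) + 5.94·e^(−0.0533·7/12)
I = 5.9137 + 5.7582 = 11.6719
F = (S − I)·e^(rT) = (223.65 − 11.6719) · e^(0.0533·8/12)
= 211.9781 · e^0.035533 = 211.9781 × 1.036172 = CHF 219.65

CHF 219.65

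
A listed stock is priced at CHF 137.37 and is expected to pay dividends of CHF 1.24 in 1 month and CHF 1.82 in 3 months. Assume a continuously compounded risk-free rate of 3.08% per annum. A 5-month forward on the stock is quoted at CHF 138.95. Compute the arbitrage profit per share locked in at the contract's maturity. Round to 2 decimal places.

CHF 2.89 per share

PV(dividends) I = 1.24·e^(−0.0308·1/12) + 1.82·e^(−0.0308·3/12) = 3.0429
Fair forward F* = (S − I)·e^(rT) = (137.37 − 3.0429)·e^0.012833 = 134.3271 × 1.012916 = 136.0621
Market CHF 138.95 > fair 136.0621: forward overpriced → cash-and-carry (borrow at r, buy the stock and collect the dividends, short the forward).
Profit at T = |F_mkt − F*| = |138.95 − 136.0621| = CHF 2.89 per share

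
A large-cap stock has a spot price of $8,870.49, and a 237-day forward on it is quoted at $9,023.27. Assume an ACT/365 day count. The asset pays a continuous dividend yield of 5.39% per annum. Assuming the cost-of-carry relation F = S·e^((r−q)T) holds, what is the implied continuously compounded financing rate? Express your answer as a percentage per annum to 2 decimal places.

8.02%

From F = S·e^((r−q)T): (r − q) = ln(F/S)/T
ln(9023.27/8870.49) = ln(1.017223) = 0.017076
(r − q) = 0.017076 / (237/365) = 0.026298
r = ln(F/S)/T + q = 0.026298 + 0.0539 = 0.080198
r = 8.02%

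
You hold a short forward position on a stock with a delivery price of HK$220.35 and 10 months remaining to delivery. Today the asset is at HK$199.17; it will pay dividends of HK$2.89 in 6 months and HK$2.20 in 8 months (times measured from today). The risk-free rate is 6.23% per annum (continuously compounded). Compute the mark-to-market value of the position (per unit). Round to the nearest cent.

HK$14.94

PV(remaining dividends) I = 2.89·e^(−0.0623·6/12) + 2.20·e^(−0.0623·8/12) = 4.9119
Current forward F = (S − I)·e^(rT) = (199.17 − 4.9119)·e^(0.0623·10/12) = 194.2581 × 1.053288 = 204.6097
Value (long) = (F − K)·e^(−rT) = (204.6097 − 220.35) × 0.949408 = -14.9440
Short position value = −(long value) = HK$14.94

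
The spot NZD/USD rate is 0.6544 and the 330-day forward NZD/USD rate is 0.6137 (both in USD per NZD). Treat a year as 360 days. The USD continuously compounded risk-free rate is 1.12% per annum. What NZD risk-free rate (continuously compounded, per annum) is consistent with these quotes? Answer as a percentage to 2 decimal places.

8.13%

F = S·e^((r_USD − r_NZD)T) ⇒ r_NZD = r_USD − ln(F/S)/T
ln(0.6137/0.6544) = -0.064213; /(330/360) = -0.070051
r_NZD = 0.0112 + 0.070051 = 0.081251
r_NZD = 8.13%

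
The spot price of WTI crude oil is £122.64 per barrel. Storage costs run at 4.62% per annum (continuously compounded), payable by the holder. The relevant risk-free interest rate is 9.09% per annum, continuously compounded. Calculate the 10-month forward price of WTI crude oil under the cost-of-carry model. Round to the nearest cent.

Net carry = r + u − y = 0.0909 + 0.0462 − 0.0000 = 0.1371
F = S·e^((r+u−y)T) = 122.64 · e^(0.1371 × 10/12) = 122.64 · e^0.114250
= 122.64 × 1.121032 = £137.48 per barrel

£137.48 per barrel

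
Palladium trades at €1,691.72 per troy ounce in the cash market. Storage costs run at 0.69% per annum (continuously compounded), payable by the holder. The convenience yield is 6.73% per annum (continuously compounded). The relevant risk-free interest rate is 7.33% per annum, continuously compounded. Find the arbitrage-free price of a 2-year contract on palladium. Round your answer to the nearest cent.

Net carry = r + u − y = 0.0733 + 0.0069 − 0.0673 = 0.0129
F = S·e^((r+u−y)T) = 1691.72 · e^(0.0129 × 2) = 1691.72 · e^0.02580000
= 1691.72 × 1.02613570 = €1,735.93 per troy ounce

€1,735.93 per troy ounce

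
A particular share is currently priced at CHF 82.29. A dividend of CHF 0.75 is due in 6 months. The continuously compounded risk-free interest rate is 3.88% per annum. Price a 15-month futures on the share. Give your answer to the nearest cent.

PV(dividends) I = 0.75·e^(−0.0388·6/12)
I = 0.7356
F = (S − I)·e^(rT) = (82.29 − 0.7356) · e^(0.0388·15/12)
= 81.5544 · e^0.048500 = 81.5544 × 1.049695 = CHF 85.61

CHF 85.61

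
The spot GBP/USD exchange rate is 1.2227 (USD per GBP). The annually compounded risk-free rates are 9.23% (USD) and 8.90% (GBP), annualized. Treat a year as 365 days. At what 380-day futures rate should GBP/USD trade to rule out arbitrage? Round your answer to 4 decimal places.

By covered interest parity, F = S · (1+r_USD)^T / (1+r_GBP)^T
= 1.2227 × 1.096270 / 1.092822 = 1.2227 × 1.003155
F = 1.2266 USD per GBP

1.2266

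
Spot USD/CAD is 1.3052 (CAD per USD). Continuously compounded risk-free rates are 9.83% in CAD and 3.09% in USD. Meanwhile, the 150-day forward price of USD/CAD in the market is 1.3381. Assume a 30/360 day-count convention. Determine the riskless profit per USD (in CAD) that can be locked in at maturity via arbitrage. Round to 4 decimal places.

Fair forward: F* = S·e^(carry·T), with carry = (r_CAD − r_USD) = 0.0983 − 0.0309 = 0.0674
F* = 1.3052 · e^(0.0674 × 150/360) = 1.3052 · e^0.028083 = 1.3052 × 1.028481 = 1.3424
Market 1.3381 < fair 1.3424: forward underpriced → reverse cash-and-carry (short spot, go long the forward).
At maturity, profit = |F_mkt − F*| = |1.3381 − 1.3424| = 0.0043 per USD (in CAD)

0.0043 per USD (in CAD)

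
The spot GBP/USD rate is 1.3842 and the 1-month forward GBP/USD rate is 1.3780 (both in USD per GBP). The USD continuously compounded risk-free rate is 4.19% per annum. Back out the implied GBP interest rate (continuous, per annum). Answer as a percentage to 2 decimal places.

9.58%

F = S·e^((r_USD − r_GBP)T) ⇒ r_GBP = r_USD − ln(F/S)/T
ln(1.3780/1.3842) = -0.004489; /(1/12) = -0.053868
r_GBP = 0.0419 + 0.053868 = 0.095768
r_GBP = 9.58%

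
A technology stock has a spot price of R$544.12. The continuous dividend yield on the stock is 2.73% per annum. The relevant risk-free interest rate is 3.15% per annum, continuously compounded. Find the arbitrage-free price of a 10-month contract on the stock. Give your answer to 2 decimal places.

R$546.03

F = S·e^((r − q)T) = 544.12 · e^((0.0315 − 0.0273) × 10/12)
= 544.12 · e^0.003500 = 544.12 × 1.003506
F = R$546.03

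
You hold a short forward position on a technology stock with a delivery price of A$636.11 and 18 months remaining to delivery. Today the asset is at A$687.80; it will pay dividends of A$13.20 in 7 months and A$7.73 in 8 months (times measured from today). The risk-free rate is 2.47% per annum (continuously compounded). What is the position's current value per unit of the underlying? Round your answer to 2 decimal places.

-A$54.21

PV(remaining dividends) I = 13.20·e^(−0.0247·7/12) + 7.73·e^(−0.0247·8/12) = 20.6149
Current forward F = (S − I)·e^(rT) = (687.80 − 20.6149)·e^(0.0247·18/12) = 667.1851 × 1.037745 = 692.3680
Value (long) = (F − K)·e^(−rT) = (692.3680 − 636.11) × 0.963628 = 54.2118
Short position value = −(long value) = -A$54.21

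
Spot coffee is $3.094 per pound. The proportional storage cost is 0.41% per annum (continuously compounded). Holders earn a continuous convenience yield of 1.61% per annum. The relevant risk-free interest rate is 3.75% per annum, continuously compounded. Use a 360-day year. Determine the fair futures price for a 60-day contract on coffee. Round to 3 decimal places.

Net carry = r + u − y = 0.0375 + 0.0041 − 0.0161 = 0.0255
F = S·e^((r+u−y)T) = 3.094 · e^(0.0255 × 60/360) = 3.094 · e^0.004250
= 3.094 × 1.004259 = $3.107 per pound

$3.107 per pound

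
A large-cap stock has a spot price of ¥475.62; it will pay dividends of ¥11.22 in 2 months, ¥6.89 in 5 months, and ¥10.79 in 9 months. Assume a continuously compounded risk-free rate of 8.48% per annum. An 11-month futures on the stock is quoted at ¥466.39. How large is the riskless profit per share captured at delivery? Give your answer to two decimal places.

¥17.59 per share

PV(dividends) I = 11.22·e^(−0.0848·2/12) + 6.89·e^(−0.0848·5/12) + 10.79·e^(−0.0848·9/12) = 27.8385
Fair futures F* = (S − I)·e^(rT) = (475.62 − 27.8385)·e^0.077733 = 447.7815 × 1.080834 = 483.9775
Market ¥466.39 < fair 483.9775: forward underpriced → reverse cash-and-carry (short the stock, invest proceeds at r, pay the dividends, go long the forward).
Profit at T = |F_mkt − F*| = |466.39 − 483.9775| = ¥17.59 per share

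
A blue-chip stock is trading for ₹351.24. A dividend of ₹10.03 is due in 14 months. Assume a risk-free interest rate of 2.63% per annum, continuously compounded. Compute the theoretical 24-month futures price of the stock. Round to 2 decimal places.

PV(dividends) I = 10.03·e^(−0.0263·14/12)
I = 9.7269
F = (S − I)·e^(rT) = (351.24 − 9.7269) · e^(0.0263·24/12)
= 341.5131 · e^0.052600 = 341.5131 × 1.054008 = ₹359.96

₹359.96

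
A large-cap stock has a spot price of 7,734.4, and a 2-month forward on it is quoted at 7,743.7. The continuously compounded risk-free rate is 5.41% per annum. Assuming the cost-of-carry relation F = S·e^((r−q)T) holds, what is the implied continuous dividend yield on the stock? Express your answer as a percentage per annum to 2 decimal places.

4.69%

From F = S·e^((r−q)T): (r − q) = ln(F/S)/T
ln(7743.7/7734.4) = ln(1.001202) = 0.001201
(r − q) = 0.001201 / (2/12) = 0.007206
q = r − ln(F/S)/T = 0.0541 − 0.007206 = 0.046894
q = 4.69%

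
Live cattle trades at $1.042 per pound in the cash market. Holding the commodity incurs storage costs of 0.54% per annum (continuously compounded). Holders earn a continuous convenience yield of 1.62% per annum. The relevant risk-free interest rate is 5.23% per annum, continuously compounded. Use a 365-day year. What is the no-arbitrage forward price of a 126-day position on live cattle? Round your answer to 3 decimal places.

$1.057 per pound

Net carry = r + u − y = 0.0523 + 0.0054 − 0.0162 = 0.0415
F = S·e^((r+u−y)T) = 1.042 · e^(0.0415 × 126/365) = 1.042 · e^0.014326
= 1.042 × 1.014429 = $1.057 per pound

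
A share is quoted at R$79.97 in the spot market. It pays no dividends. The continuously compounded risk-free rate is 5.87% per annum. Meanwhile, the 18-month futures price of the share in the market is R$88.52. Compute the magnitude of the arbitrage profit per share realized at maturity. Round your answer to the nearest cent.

Fair futures: F* = S·e^(carry·T), with carry = r = 0.0587
F* = 79.97 · e^(0.0587 × 18/12) = 79.97 · e^0.088050 = 79.97 × 1.092043 = R$87.3307
Market R$88.52 > fair R$87.3307: forward overpriced → cash-and-carry (buy spot, short the forward).
At maturity, profit = |F_mkt − F*| = |88.52 − 87.3307| = R$1.19 per share

R$1.19 per share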